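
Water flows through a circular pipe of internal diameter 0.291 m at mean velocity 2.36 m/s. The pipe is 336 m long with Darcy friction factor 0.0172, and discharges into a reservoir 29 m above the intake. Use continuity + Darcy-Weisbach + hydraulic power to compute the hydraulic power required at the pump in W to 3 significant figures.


Approach: apply continuity + Darcy-Weisbach + hydraulic power, Q = A*v; hf = f*(L/D)*(v^2/(2g)); H = static + hf; P = rho*g*Q*H.
Step 1 — flow rate (continuity, Q = A*v):
  A = pi*(0.291/2)^2 = 0.066508 m^2
  Q = 0.066508 * 2.36 = 0.15696 m^3/s
Step 2 — friction head loss (Darcy-Weisbach):
  hf = 0.0172 * (336/0.291) * (2.36^2 / (2*9.81))
  hf = 5.6377 m
Step 3 — total head: H = 29 + 5.6377 = 34.638 m
Step 4 — hydraulic power (P = rho*g*Q*H):
  P = 1000 * 9.81 * 0.15696 * 34.638 = 53300 W
Therefore the hydraulic power required at the pump = 53300 W.


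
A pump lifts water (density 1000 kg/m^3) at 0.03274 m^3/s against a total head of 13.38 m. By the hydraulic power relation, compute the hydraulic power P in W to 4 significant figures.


Approach: apply the hydraulic power relation, P = rho*g*Q*H.
P = 1000 * 9.81 * 0.03274 * 13.38 = 4297 W
Therefore the hydraulic power P = 4297 W.


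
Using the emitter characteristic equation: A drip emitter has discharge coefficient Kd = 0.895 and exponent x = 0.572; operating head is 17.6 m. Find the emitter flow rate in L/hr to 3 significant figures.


Approach: apply the emitter characteristic equation, q = Kd * h^x.
q = 0.895 * 17.6^0.572 = 4.62 L/hr
Therefore the emitter flow rate = 4.62 L/hr.


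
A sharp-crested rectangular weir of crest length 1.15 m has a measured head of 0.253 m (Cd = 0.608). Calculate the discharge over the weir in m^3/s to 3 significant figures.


Approach: apply the rectangular weir equation, Q = (2/3)*Cd*L*sqrt(2g)*H^1.5.
Q = (2/3)*0.608*1.15*sqrt(2*9.81)*0.253^1.5 = 0.263 m^3/s
Therefore the discharge over the weir = 0.263 m^3/s.


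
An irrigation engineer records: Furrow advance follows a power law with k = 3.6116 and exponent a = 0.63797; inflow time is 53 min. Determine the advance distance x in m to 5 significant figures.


Approach: apply the power-law advance function, x = k*t^a.
x = 3.6116 * 53^0.63797 = 45.471 m
Therefore the advance distance x = 45.471 m.


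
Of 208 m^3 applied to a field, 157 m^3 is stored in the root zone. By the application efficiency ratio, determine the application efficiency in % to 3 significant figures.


Approach: apply the application efficiency ratio, Ea = (stored/applied)*100.
Ea = (157/208)*100 = 75.5 %
Therefore the application efficiency = 75.5 %.


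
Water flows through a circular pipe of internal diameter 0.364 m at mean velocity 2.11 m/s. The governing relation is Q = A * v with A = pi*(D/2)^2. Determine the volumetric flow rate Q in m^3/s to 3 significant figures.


A = pi*(0.364/2)^2 = 0.10406 m^2
Q = 0.10406 * 2.11 = 0.220 m^3/s
Therefore the volumetric flow rate Q = 0.220 m^3/s.


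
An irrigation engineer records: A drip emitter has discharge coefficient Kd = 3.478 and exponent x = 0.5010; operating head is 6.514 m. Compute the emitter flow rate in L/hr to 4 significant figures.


Approach: apply the emitter characteristic equation, q = Kd * h^x.
q = 3.478 * 6.514^0.5010 = 8.893 L/hr
Therefore the emitter flow rate = 8.893 L/hr.


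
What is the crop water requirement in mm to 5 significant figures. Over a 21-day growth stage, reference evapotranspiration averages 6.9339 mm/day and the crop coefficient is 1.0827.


Approach: apply the crop water requirement relation, CWR = ET0 * Kc * days.
CWR = 6.9339 * 1.0827 * 21 = 157.65 mm
Therefore the crop water requirement = 157.65 mm.


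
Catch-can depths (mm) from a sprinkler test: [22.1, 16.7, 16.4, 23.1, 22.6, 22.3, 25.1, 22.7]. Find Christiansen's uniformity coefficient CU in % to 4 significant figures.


Approach: apply Christiansen's uniformity coefficient, CU = (1 - mean_abs_deviation/mean)*100.
mean = 21.3750 mm
mean |d_i - mean| = 2.41250 mm
CU = (1 - 2.41250/21.3750)*100 = 88.71 %
Therefore Christiansen's uniformity coefficient CU = 88.71 %.


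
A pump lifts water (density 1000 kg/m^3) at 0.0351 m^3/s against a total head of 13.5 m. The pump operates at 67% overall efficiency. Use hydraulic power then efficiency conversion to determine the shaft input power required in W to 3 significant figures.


Approach: apply hydraulic power then efficiency conversion, P = rho*g*Q*H; P_in = P/eta.
Step 1 — hydraulic power (P = rho*g*Q*H):
  P = 1000 * 9.81 * 0.0351 * 13.5 = 4648.5 W
Step 2 — input power: P_in = P/eta = 4648.5 / 0.67 = 6940 W
Therefore the shaft input power required = 6940 W.


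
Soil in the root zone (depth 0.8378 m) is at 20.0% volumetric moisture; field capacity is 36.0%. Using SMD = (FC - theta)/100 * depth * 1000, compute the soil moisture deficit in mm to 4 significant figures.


SMD = (36.0 - 20.0)/100 * 0.8378 * 1000 = 134.0 mm
Therefore the soil moisture deficit = 134.0 mm.


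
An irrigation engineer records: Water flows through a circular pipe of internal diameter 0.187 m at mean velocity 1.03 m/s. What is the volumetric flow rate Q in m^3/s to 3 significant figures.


Approach: apply the continuity equation for pipe flow, Q = A * v with A = pi*(D/2)^2.
A = pi*(0.187/2)^2 = 0.027465 m^2
Q = 0.027465 * 1.03 = 0.0283 m^3/s
Therefore the volumetric flow rate Q = 0.0283 m^3/s.


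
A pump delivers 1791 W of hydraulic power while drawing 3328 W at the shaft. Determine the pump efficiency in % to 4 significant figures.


Approach: apply the efficiency ratio, eta = (P_out/P_in)*100.
eta = (1791 / 3328) * 100 = 53.82 %
Therefore the pump efficiency = 53.82 %.


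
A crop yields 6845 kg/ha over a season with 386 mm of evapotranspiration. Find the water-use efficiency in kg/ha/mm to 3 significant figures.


Approach: apply the water-use efficiency ratio, WUE = yield/ET.
WUE = 6845 / 386 = 17.7 kg/ha/mm
Therefore the water-use efficiency = 17.7 kg/ha/mm.


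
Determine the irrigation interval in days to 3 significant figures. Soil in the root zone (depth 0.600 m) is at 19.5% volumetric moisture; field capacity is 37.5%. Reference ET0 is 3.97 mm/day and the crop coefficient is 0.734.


Approach: apply soil-water budget scheduling, SMD = (FC-theta)/100*depth*1000; ETc = ET0*Kc; interval = SMD/ETc.
Step 1 — soil moisture deficit:
  SMD = (37.5 - 19.5)/100 * 0.600 * 1000 = 108.00 mm
Step 2 — daily crop ET (ETc = ET0*Kc):
  ETc = 3.97 * 0.734 = 2.9140 mm/day
Step 3 — irrigation interval (SMD/ETc):
  interval = 108.00 / 2.9140 = 37.1 days
Therefore the irrigation interval = 37.1 days.


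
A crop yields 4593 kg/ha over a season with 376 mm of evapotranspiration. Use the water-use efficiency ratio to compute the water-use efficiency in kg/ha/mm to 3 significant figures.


Approach: apply the water-use efficiency ratio, WUE = yield/ET.
WUE = 4593 / 376 = 12.2 kg/ha/mm
Therefore the water-use efficiency = 12.2 kg/ha/mm.


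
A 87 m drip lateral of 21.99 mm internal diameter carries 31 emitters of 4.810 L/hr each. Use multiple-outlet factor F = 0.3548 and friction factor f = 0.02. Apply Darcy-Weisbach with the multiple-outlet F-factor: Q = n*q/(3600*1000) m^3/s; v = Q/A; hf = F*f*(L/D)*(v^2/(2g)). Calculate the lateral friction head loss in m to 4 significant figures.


Q = 31*4.810/(3600*1000) = 4.14194e-05 m^3/s
A = pi*(21.99e-3/2)^2 = 3.79787e-04 m^2, so v = Q/A = 0.109060 m/s
hf = 0.3548*0.02*(87/0.02199)*(0.109060^2/(2*9.81)) = 0.01702 m
Therefore the lateral friction head loss = 0.01702 m.


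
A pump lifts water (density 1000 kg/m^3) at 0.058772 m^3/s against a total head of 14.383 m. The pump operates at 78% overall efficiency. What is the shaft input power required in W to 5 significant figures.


Approach: apply hydraulic power then efficiency conversion, P = rho*g*Q*H; P_in = P/eta.
Step 1 — hydraulic power (P = rho*g*Q*H):
  P = 1000 * 9.81 * 0.058772 * 14.383 = 8292.566 W
Step 2 — input power: P_in = P/eta = 8292.566 / 0.78 = 10631 W
Therefore the shaft input power required = 10631 W.


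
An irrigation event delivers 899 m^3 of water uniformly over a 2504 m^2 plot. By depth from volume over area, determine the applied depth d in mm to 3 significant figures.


Approach: apply depth from volume over area, d = (V/A)*1000.
d = (899 / 2504) * 1000 = 359 mm
Therefore the applied depth d = 359 mm.


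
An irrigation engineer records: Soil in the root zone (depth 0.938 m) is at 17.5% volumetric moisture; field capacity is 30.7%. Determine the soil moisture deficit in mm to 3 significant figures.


Approach: apply the soil moisture deficit relation, SMD = (FC - theta)/100 * depth * 1000.
SMD = (30.7 - 17.5)/100 * 0.938 * 1000 = 124 mm
Therefore the soil moisture deficit = 124 mm.


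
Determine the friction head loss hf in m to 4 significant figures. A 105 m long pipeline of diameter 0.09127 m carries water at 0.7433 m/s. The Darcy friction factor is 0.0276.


Approach: apply the Darcy-Weisbach equation, hf = f*(L/D)*(v^2/(2g)).
hf = 0.0276 * (105/0.09127) * (0.7433^2 / (2*9.81))
hf = 0.8941 m
Therefore the friction head loss hf = 0.8941 m.


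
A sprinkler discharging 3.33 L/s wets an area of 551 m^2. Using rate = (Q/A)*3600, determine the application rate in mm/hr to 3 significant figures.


rate = (3.33 / 551) * 3600 = 21.8 mm/hr
Therefore the application rate = 21.8 mm/hr.


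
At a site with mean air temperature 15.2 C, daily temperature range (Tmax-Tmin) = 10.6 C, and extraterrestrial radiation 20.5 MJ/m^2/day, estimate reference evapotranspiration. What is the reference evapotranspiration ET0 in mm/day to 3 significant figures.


Approach: apply the Hargreaves-Samani method, ET0 = 0.0023*(Tmean+17.8)*sqrt(Tmax-Tmin)*0.408*Ra.
ET0 = 0.0023*(15.2+17.8)*sqrt(10.6)*0.408*20.5 = 2.07 mm/day
Therefore the reference evapotranspiration ET0 = 2.07 mm/day.


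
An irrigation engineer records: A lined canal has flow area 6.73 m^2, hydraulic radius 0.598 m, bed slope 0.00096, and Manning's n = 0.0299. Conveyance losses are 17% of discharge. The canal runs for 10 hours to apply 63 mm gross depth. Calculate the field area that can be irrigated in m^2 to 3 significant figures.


Approach: apply Manning's equation with a conveyance and depth budget, Q = (1/n)*A*R^(2/3)*S^(1/2); Q_field = Q*(1-loss); Area = Q_field*t/(d/1000).
Step 1 — canal discharge (Manning's equation):
  Q = (1/0.0299) * 6.73 * 0.598^(2/3) * 0.00096^(1/2) = 4.9501 m^3/s
Step 2 — delivered flow: Q_field = 4.9501*(1 - 17/100) = 4.1086 m^3/s
Step 3 — volume delivered: V = 4.1086 * 10*3600 = 147910 m^3
Step 4 — area served: A = V / (depth/1000) = 147910 / 0.063 = 2350000 m^2
Therefore the field area that can be irrigated = 2350000 m^2.


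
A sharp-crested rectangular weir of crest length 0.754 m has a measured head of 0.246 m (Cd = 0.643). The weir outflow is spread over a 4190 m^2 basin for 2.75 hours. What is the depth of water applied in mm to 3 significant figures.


Approach: apply the rectangular weir equation with a volume-to-depth conversion, Q = (2/3)*Cd*L*sqrt(2g)*H^1.5; d = Q*t/A * 1000.
Step 1 — weir discharge:
  Q = (2/3)*0.643*0.754*sqrt(2*9.81)*0.246^1.5 = 0.17468 m^3/s
Step 2 — volume: V = 0.17468 * 2.75*3600 = 1729.3 m^3
Step 3 — depth: d = V/A * 1000 = 1729.3/4190 * 1000 = 413 mm
Therefore the depth of water applied = 413 mm.


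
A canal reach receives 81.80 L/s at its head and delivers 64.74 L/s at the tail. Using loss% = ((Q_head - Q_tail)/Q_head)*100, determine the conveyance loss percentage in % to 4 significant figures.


loss = ((81.80 - 64.74)/81.80)*100 = 20.86 %
Therefore the conveyance loss percentage = 20.86 %.


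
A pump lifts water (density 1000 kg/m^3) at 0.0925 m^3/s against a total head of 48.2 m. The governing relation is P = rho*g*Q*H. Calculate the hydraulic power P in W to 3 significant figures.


P = 1000 * 9.81 * 0.0925 * 48.2 = 43700 W
Therefore the hydraulic power P = 43700 W.


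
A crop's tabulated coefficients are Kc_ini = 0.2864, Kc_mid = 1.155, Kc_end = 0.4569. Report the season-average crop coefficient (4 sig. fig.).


Approach: apply a simple seasonal average, Kc_avg = (Kc_ini + Kc_mid + Kc_end)/3.
Kc_avg = (0.2864 + 1.155 + 0.4569)/3 = 0.6328
Therefore the season-average crop coefficient = 0.6328.


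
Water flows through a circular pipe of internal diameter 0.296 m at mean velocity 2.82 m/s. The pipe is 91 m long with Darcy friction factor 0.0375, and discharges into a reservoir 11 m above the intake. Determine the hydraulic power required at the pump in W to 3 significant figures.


Approach: apply continuity + Darcy-Weisbach + hydraulic power, Q = A*v; hf = f*(L/D)*(v^2/(2g)); H = static + hf; P = rho*g*Q*H.
Step 1 — flow rate (continuity, Q = A*v):
  A = pi*(0.296/2)^2 = 0.068813 m^2
  Q = 0.068813 * 2.82 = 0.19405 m^3/s
Step 2 — friction head loss (Darcy-Weisbach):
  hf = 0.0375 * (91/0.296) * (2.82^2 / (2*9.81))
  hf = 4.6728 m
Step 3 — total head: H = 11 + 4.6728 = 15.673 m
Step 4 — hydraulic power (P = rho*g*Q*H):
  P = 1000 * 9.81 * 0.19405 * 15.673 = 29800 W
Therefore the hydraulic power required at the pump = 29800 W.


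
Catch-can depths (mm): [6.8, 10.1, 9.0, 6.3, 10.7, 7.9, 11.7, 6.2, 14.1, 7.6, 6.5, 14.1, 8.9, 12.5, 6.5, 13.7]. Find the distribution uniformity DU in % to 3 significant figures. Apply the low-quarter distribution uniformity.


Approach: apply the low-quarter distribution uniformity, DU = (mean of lowest quarter of readings / overall mean)*100.
sorted lowest 4 of 16: [6.2, 6.3, 6.5, 6.5] -> mean = 6.3750 mm
overall mean = 9.5375 mm
DU = (6.3750/9.5375)*100 = 66.8 %
Therefore the distribution uniformity DU = 66.8 %.


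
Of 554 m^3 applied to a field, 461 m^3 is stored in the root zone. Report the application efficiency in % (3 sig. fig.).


Approach: apply the application efficiency ratio, Ea = (stored/applied)*100.
Ea = (461/554)*100 = 83.2 %
Therefore the application efficiency = 83.2 %.


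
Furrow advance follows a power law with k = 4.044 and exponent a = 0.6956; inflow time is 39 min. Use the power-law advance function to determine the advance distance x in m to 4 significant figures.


Approach: apply the power-law advance function, x = k*t^a.
x = 4.044 * 39^0.6956 = 51.71 m
Therefore the advance distance x = 51.71 m.


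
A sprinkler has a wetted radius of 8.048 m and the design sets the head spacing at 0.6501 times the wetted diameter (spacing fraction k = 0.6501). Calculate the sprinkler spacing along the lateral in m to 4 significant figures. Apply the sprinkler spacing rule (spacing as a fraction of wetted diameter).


Approach: apply the sprinkler spacing rule (spacing as a fraction of wetted diameter), S = k*(2*R).
S = 0.6501 * (2 * 8.048) = 10.46 m
Therefore the sprinkler spacing along the lateral = 10.46 m.


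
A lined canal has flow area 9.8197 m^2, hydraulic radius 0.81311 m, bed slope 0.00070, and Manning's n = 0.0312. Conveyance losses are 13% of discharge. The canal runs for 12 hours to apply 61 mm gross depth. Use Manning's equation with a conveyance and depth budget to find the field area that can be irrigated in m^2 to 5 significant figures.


Approach: apply Manning's equation with a conveyance and depth budget, Q = (1/n)*A*R^(2/3)*S^(1/2); Q_field = Q*(1-loss); Area = Q_field*t/(d/1000).
Step 1 — canal discharge (Manning's equation):
  Q = (1/0.0312) * 9.8197 * 0.81311^(2/3) * 0.00070^(1/2) = 7.254244 m^3/s
Step 2 — delivered flow: Q_field = 7.254244*(1 - 13/100) = 6.311193 m^3/s
Step 3 — volume delivered: V = 6.311193 * 12*3600 = 272643.5 m^3
Step 4 — area served: A = V / (depth/1000) = 272643.5 / 0.061 = 4469600 m^2
Therefore the field area that can be irrigated = 4469600 m^2.


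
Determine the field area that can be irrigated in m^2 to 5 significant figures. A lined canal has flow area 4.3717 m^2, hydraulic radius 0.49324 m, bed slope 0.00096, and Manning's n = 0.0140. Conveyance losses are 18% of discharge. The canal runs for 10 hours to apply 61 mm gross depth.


Approach: apply Manning's equation with a conveyance and depth budget, Q = (1/n)*A*R^(2/3)*S^(1/2); Q_field = Q*(1-loss); Area = Q_field*t/(d/1000).
Step 1 — canal discharge (Manning's equation):
  Q = (1/0.0140) * 4.3717 * 0.49324^(2/3) * 0.00096^(1/2) = 6.039905 m^3/s
Step 2 — delivered flow: Q_field = 6.039905*(1 - 18/100) = 4.952722 m^3/s
Step 3 — volume delivered: V = 4.952722 * 10*3600 = 178298.0 m^3
Step 4 — area served: A = V / (depth/1000) = 178298.0 / 0.061 = 2922900 m^2
Therefore the field area that can be irrigated = 2922900 m^2.


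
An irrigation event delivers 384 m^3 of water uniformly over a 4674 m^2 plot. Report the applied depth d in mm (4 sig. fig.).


Approach: apply depth from volume over area, d = (V/A)*1000.
d = (384 / 4674) * 1000 = 82.16 mm
Therefore the applied depth d = 82.16 mm.


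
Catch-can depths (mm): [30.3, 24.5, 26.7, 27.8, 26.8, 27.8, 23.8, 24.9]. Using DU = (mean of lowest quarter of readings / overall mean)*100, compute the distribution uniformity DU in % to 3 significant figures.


sorted lowest 2 of 8: [23.8, 24.5] -> mean = 24.150 mm
overall mean = 26.575 mm
DU = (24.150/26.575)*100 = 90.9 %
Therefore the distribution uniformity DU = 90.9 %.


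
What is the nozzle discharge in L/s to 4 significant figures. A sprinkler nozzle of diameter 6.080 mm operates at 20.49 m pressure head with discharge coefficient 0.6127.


Approach: apply the orifice equation, Q = Cd*A*sqrt(2*g*h), A = pi*(d/2)^2.
A = pi*(6.080e-3/2)^2 = 2.90333e-05 m^2
Q = 0.6127 * 2.90333e-05 * sqrt(2*9.81*20.49) * 1000 = 0.3567 L/s
Therefore the nozzle discharge = 0.3567 L/s.


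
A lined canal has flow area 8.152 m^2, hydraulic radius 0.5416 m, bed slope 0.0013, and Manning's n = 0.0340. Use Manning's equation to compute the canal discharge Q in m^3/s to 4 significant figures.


Approach: apply Manning's equation, Q = (1/n)*A*R^(2/3)*S^(1/2).
Q = (1/0.0340) * 8.152 * 0.5416^(2/3) * 0.0013^(1/2) = 5.744 m^3/s
Therefore the canal discharge Q = 5.744 m^3/s.


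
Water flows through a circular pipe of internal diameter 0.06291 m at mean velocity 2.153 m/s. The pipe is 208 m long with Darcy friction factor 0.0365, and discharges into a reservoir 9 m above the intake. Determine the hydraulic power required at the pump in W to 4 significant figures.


Approach: apply continuity + Darcy-Weisbach + hydraulic power, Q = A*v; hf = f*(L/D)*(v^2/(2g)); H = static + hf; P = rho*g*Q*H.
Step 1 — flow rate (continuity, Q = A*v):
  A = pi*(0.06291/2)^2 = 0.00310835 m^2
  Q = 0.00310835 * 2.153 = 0.00669227 m^3/s
Step 2 — friction head loss (Darcy-Weisbach):
  hf = 0.0365 * (208/0.06291) * (2.153^2 / (2*9.81))
  hf = 28.5119 m
Step 3 — total head: H = 9 + 28.5119 = 37.5119 m
Step 4 — hydraulic power (P = rho*g*Q*H):
  P = 1000 * 9.81 * 0.00669227 * 37.5119 = 2463 W
Therefore the hydraulic power required at the pump = 2463 W.


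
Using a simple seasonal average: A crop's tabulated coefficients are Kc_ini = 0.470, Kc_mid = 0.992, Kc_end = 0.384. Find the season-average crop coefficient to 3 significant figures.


Approach: apply a simple seasonal average, Kc_avg = (Kc_ini + Kc_mid + Kc_end)/3.
Kc_avg = (0.470 + 0.992 + 0.384)/3 = 0.615
Therefore the season-average crop coefficient = 0.615.


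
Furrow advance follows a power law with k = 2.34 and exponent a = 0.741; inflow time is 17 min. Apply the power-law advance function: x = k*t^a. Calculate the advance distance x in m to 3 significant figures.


x = 2.34 * 17^0.741 = 19.1 m
Therefore the advance distance x = 19.1 m.


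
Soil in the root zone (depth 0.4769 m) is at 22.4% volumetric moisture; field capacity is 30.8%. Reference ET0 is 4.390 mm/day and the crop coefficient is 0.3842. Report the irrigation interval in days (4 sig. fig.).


Approach: apply soil-water budget scheduling, SMD = (FC-theta)/100*depth*1000; ETc = ET0*Kc; interval = SMD/ETc.
Step 1 — soil moisture deficit:
  SMD = (30.8 - 22.4)/100 * 0.4769 * 1000 = 40.0596 mm
Step 2 — daily crop ET (ETc = ET0*Kc):
  ETc = 4.390 * 0.3842 = 1.68664 mm/day
Step 3 — irrigation interval (SMD/ETc):
  interval = 40.0596 / 1.68664 = 23.75 days
Therefore the irrigation interval = 23.75 days.


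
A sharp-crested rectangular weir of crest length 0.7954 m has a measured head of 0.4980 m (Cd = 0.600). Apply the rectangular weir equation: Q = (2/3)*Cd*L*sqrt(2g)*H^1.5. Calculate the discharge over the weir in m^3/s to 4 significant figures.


Q = (2/3)*0.600*0.7954*sqrt(2*9.81)*0.4980^1.5 = 0.4953 m^3/s
Therefore the discharge over the weir = 0.4953 m^3/s.


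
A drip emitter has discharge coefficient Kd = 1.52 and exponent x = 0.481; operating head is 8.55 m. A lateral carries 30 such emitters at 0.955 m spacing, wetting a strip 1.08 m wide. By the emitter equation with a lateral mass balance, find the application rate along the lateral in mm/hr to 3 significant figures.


Approach: apply the emitter equation with a lateral mass balance, q = Kd*h^x; Q = n*q; rate = Q/(n*spacing*width).
Step 1 — single emitter flow (q = Kd*h^x):
  q = 1.52 * 8.55^0.481 = 4.2670 L/hr
Step 2 — total lateral flow: Q = 30 * 4.2670 = 128.01 L/hr
Step 3 — wetted area: A = 30 * 0.955 * 1.08 = 30.942 m^2
Step 4 — application rate: Q/A = 128.01/30.942 = 4.14 mm/hr
Therefore the application rate along the lateral = 4.14 mm/hr.


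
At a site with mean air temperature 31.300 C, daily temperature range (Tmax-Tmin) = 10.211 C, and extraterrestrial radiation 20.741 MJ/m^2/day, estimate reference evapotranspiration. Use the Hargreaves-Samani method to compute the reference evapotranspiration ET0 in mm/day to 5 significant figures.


Approach: apply the Hargreaves-Samani method, ET0 = 0.0023*(Tmean+17.8)*sqrt(Tmax-Tmin)*0.408*Ra.
ET0 = 0.0023*(31.300+17.8)*sqrt(10.211)*0.408*20.741 = 3.0537 mm/day
Therefore the reference evapotranspiration ET0 = 3.0537 mm/day.


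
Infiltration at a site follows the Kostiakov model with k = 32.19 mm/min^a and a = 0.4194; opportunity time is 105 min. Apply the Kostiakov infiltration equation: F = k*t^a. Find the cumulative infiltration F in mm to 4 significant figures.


F = 32.19 * 105^0.4194 = 226.7 mm
Therefore the cumulative infiltration F = 226.7 mm.


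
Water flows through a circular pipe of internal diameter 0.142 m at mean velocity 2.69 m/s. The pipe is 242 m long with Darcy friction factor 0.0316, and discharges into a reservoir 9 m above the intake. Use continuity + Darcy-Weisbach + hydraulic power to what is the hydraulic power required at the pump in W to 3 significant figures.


Approach: apply continuity + Darcy-Weisbach + hydraulic power, Q = A*v; hf = f*(L/D)*(v^2/(2g)); H = static + hf; P = rho*g*Q*H.
Step 1 — flow rate (continuity, Q = A*v):
  A = pi*(0.142/2)^2 = 0.015837 m^2
  Q = 0.015837 * 2.69 = 0.042601 m^3/s
Step 2 — friction head loss (Darcy-Weisbach):
  hf = 0.0316 * (242/0.142) * (2.69^2 / (2*9.81))
  hf = 19.862 m
Step 3 — total head: H = 9 + 19.862 = 28.862 m
Step 4 — hydraulic power (P = rho*g*Q*H):
  P = 1000 * 9.81 * 0.042601 * 28.862 = 12100 W
Therefore the hydraulic power required at the pump = 12100 W.


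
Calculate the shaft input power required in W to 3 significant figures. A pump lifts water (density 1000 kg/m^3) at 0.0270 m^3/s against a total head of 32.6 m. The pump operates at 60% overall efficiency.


Approach: apply hydraulic power then efficiency conversion, P = rho*g*Q*H; P_in = P/eta.
Step 1 — hydraulic power (P = rho*g*Q*H):
  P = 1000 * 9.81 * 0.0270 * 32.6 = 8634.8 W
Step 2 — input power: P_in = P/eta = 8634.8 / 0.6 = 14400 W
Therefore the shaft input power required = 14400 W.


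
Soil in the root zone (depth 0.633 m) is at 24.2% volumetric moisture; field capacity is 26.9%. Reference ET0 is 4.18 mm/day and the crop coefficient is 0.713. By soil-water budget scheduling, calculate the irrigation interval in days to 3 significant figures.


Approach: apply soil-water budget scheduling, SMD = (FC-theta)/100*depth*1000; ETc = ET0*Kc; interval = SMD/ETc.
Step 1 — soil moisture deficit:
  SMD = (26.9 - 24.2)/100 * 0.633 * 1000 = 17.091 mm
Step 2 — daily crop ET (ETc = ET0*Kc):
  ETc = 4.18 * 0.713 = 2.9803 mm/day
Step 3 — irrigation interval (SMD/ETc):
  interval = 17.091 / 2.9803 = 5.73 days
Therefore the irrigation interval = 5.73 days.


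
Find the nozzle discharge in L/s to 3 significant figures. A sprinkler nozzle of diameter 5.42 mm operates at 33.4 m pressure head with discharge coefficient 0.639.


Approach: apply the orifice equation, Q = Cd*A*sqrt(2*g*h), A = pi*(d/2)^2.
A = pi*(5.42e-3/2)^2 = 2.3072e-05 m^2
Q = 0.639 * 2.3072e-05 * sqrt(2*9.81*33.4) * 1000 = 0.377 L/s
Therefore the nozzle discharge = 0.377 L/s.


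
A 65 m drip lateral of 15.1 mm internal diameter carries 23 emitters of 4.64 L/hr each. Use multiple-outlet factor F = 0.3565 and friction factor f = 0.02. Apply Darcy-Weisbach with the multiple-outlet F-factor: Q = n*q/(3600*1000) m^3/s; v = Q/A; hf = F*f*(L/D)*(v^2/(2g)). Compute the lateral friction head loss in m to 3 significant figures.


Q = 23*4.64/(3600*1000) = 2.9644e-05 m^3/s
A = pi*(15.1e-3/2)^2 = 1.7908e-04 m^2, so v = Q/A = 0.16554 m/s
hf = 0.3565*0.02*(65/0.0151)*(0.16554^2/(2*9.81)) = 0.0429 m
Therefore the lateral friction head loss = 0.0429 m.


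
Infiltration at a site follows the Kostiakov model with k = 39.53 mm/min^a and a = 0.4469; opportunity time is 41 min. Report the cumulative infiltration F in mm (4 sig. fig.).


Approach: apply the Kostiakov infiltration equation, F = k*t^a.
F = 39.53 * 41^0.4469 = 207.8 mm
Therefore the cumulative infiltration F = 207.8 mm.


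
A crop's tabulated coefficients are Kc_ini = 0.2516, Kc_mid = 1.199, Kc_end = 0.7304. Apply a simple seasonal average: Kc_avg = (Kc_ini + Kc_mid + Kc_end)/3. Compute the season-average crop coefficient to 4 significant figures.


Kc_avg = (0.2516 + 1.199 + 0.7304)/3 = 0.7270
Therefore the season-average crop coefficient = 0.7270.


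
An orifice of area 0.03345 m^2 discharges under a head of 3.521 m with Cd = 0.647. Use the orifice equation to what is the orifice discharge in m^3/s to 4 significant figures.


Approach: apply the orifice equation, Q = Cd*A*sqrt(2*g*h).
Q = 0.647 * 0.03345 * sqrt(2*9.81*3.521) = 0.1799 m^3/s
Therefore the orifice discharge = 0.1799 m^3/s.


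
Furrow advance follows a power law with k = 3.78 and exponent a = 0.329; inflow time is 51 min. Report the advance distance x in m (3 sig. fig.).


Approach: apply the power-law advance function, x = k*t^a.
x = 3.78 * 51^0.329 = 13.8 m
Therefore the advance distance x = 13.8 m.


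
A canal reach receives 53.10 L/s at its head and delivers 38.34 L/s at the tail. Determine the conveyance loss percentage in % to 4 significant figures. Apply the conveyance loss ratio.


Approach: apply the conveyance loss ratio, loss% = ((Q_head - Q_tail)/Q_head)*100.
loss = ((53.10 - 38.34)/53.10)*100 = 27.80 %
Therefore the conveyance loss percentage = 27.80 %.


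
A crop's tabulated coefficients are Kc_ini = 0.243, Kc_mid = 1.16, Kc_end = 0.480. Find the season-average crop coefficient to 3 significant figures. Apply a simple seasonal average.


Approach: apply a simple seasonal average, Kc_avg = (Kc_ini + Kc_mid + Kc_end)/3.
Kc_avg = (0.243 + 1.16 + 0.480)/3 = 0.628
Therefore the season-average crop coefficient = 0.628.


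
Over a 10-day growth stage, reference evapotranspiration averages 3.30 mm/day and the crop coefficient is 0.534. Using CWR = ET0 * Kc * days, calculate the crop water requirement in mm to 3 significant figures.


CWR = 3.30 * 0.534 * 10 = 17.6 mm
Therefore the crop water requirement = 17.6 mm.


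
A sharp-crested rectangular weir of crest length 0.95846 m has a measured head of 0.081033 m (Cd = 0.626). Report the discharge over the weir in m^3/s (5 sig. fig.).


Approach: apply the rectangular weir equation, Q = (2/3)*Cd*L*sqrt(2g)*H^1.5.
Q = (2/3)*0.626*0.95846*sqrt(2*9.81)*0.081033^1.5 = 0.040870 m^3/s
Therefore the discharge over the weir = 0.040870 m^3/s.


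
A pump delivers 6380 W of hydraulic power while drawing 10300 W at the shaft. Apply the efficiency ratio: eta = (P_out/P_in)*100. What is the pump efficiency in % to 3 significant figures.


eta = (6380 / 10300) * 100 = 61.9 %
Therefore the pump efficiency = 61.9 %.


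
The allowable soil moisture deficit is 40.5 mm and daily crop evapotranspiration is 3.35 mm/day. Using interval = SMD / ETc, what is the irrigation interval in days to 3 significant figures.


interval = 40.5 / 3.35 = 12.1 days
Therefore the irrigation interval = 12.1 days.


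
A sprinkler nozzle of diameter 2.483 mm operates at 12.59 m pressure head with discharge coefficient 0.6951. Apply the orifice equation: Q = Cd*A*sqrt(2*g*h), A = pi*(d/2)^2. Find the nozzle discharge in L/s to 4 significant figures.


A = pi*(2.483e-3/2)^2 = 4.84221e-06 m^2
Q = 0.6951 * 4.84221e-06 * sqrt(2*9.81*12.59) * 1000 = 0.05290 L/s
Therefore the nozzle discharge = 0.05290 L/s.


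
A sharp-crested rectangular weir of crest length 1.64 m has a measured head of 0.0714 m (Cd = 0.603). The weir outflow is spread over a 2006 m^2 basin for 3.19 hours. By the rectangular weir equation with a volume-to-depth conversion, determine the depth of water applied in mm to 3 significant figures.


Approach: apply the rectangular weir equation with a volume-to-depth conversion, Q = (2/3)*Cd*L*sqrt(2g)*H^1.5; d = Q*t/A * 1000.
Step 1 — weir discharge:
  Q = (2/3)*0.603*1.64*sqrt(2*9.81)*0.0714^1.5 = 0.055714 m^3/s
Step 2 — volume: V = 0.055714 * 3.19*3600 = 639.82 m^3
Step 3 — depth: d = V/A * 1000 = 639.82/2006 * 1000 = 319 mm
Therefore the depth of water applied = 319 mm.


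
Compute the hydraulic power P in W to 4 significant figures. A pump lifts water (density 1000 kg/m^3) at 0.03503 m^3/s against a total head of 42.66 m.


Approach: apply the hydraulic power relation, P = rho*g*Q*H.
P = 1000 * 9.81 * 0.03503 * 42.66 = 14660 W
Therefore the hydraulic power P = 14660 W.


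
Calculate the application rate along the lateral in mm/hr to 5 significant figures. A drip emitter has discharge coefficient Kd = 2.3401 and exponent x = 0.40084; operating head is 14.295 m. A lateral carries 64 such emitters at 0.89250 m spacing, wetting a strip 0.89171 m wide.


Approach: apply the emitter equation with a lateral mass balance, q = Kd*h^x; Q = n*q; rate = Q/(n*spacing*width).
Step 1 — single emitter flow (q = Kd*h^x):
  q = 2.3401 * 14.295^0.40084 = 6.796392 L/hr
Step 2 — total lateral flow: Q = 64 * 6.796392 = 434.9691 L/hr
Step 3 — wetted area: A = 64 * 0.89250 * 0.89171 = 50.93448 m^2
Step 4 — application rate: Q/A = 434.9691/50.93448 = 8.5398 mm/hr
Therefore the application rate along the lateral = 8.5398 mm/hr.


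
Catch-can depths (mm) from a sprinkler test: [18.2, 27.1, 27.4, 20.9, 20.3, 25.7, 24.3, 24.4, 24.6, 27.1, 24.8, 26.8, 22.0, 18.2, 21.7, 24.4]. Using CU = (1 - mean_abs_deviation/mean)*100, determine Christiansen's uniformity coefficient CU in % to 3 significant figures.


mean = 23.619 mm
mean |d_i - mean| = 2.5516 mm
CU = (1 - 2.5516/23.619)*100 = 89.2 %
Therefore Christiansen's uniformity coefficient CU = 89.2 %.


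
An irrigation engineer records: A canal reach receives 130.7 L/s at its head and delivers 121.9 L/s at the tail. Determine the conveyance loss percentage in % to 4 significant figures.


Approach: apply the conveyance loss ratio, loss% = ((Q_head - Q_tail)/Q_head)*100.
loss = ((130.7 - 121.9)/130.7)*100 = 6.733 %
Therefore the conveyance loss percentage = 6.733 %.


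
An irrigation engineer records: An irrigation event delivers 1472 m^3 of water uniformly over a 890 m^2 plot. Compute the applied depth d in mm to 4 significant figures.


Approach: apply depth from volume over area, d = (V/A)*1000.
d = (1472 / 890) * 1000 = 1654 mm
Therefore the applied depth d = 1654 mm.


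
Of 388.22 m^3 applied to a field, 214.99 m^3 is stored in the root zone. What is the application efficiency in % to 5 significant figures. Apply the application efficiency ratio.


Approach: apply the application efficiency ratio, Ea = (stored/applied)*100.
Ea = (214.99/388.22)*100 = 55.378 %
Therefore the application efficiency = 55.378 %.


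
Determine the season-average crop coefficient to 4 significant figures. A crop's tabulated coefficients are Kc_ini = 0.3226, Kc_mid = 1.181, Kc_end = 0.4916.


Approach: apply a simple seasonal average, Kc_avg = (Kc_ini + Kc_mid + Kc_end)/3.
Kc_avg = (0.3226 + 1.181 + 0.4916)/3 = 0.6651
Therefore the season-average crop coefficient = 0.6651.


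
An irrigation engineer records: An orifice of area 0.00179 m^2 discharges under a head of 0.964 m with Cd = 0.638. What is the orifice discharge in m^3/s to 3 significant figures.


Approach: apply the orifice equation, Q = Cd*A*sqrt(2*g*h).
Q = 0.638 * 0.00179 * sqrt(2*9.81*0.964) = 0.00497 m^3/s
Therefore the orifice discharge = 0.00497 m^3/s.


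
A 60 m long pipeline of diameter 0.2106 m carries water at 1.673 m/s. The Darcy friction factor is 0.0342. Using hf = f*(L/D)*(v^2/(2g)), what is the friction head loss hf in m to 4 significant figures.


hf = 0.0342 * (60/0.2106) * (1.673^2 / (2*9.81))
hf = 1.390 m
Therefore the friction head loss hf = 1.390 m.


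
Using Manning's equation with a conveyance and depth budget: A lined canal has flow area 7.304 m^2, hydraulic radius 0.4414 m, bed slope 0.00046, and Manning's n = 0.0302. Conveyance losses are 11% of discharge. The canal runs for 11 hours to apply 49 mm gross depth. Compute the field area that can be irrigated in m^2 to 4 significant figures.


Approach: apply Manning's equation with a conveyance and depth budget, Q = (1/n)*A*R^(2/3)*S^(1/2); Q_field = Q*(1-loss); Area = Q_field*t/(d/1000).
Step 1 — canal discharge (Manning's equation):
  Q = (1/0.0302) * 7.304 * 0.4414^(2/3) * 0.00046^(1/2) = 3.00714 m^3/s
Step 2 — delivered flow: Q_field = 3.00714*(1 - 11/100) = 2.67636 m^3/s
Step 3 — volume delivered: V = 2.67636 * 11*3600 = 105984 m^3
Step 4 — area served: A = V / (depth/1000) = 105984 / 0.049 = 2163000 m^2
Therefore the field area that can be irrigated = 2163000 m^2.


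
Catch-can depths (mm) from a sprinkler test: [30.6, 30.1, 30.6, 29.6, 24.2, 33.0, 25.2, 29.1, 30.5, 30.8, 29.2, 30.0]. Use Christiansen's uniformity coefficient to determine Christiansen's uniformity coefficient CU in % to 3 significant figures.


Approach: apply Christiansen's uniformity coefficient, CU = (1 - mean_abs_deviation/mean)*100.
mean = 29.408 mm
mean |d_i - mean| = 1.6556 mm
CU = (1 - 1.6556/29.408)*100 = 94.4 %
Therefore Christiansen's uniformity coefficient CU = 94.4 %.


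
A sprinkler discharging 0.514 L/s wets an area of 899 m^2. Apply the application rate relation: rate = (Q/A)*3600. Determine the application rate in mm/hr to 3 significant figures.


rate = (0.514 / 899) * 3600 = 2.06 mm/hr
Therefore the application rate = 2.06 mm/hr.


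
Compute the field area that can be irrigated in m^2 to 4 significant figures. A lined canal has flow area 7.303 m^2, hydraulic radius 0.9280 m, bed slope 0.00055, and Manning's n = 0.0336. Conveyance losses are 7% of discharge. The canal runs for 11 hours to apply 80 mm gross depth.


Approach: apply Manning's equation with a conveyance and depth budget, Q = (1/n)*A*R^(2/3)*S^(1/2); Q_field = Q*(1-loss); Area = Q_field*t/(d/1000).
Step 1 — canal discharge (Manning's equation):
  Q = (1/0.0336) * 7.303 * 0.9280^(2/3) * 0.00055^(1/2) = 4.84963 m^3/s
Step 2 — delivered flow: Q_field = 4.84963*(1 - 7/100) = 4.51016 m^3/s
Step 3 — volume delivered: V = 4.51016 * 11*3600 = 178602 m^3
Step 4 — area served: A = V / (depth/1000) = 178602 / 0.08 = 2233000 m^2
Therefore the field area that can be irrigated = 2233000 m^2.


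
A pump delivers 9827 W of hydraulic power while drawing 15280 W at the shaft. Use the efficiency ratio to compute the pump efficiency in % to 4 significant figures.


Approach: apply the efficiency ratio, eta = (P_out/P_in)*100.
eta = (9827 / 15280) * 100 = 64.31 %
Therefore the pump efficiency = 64.31 %.


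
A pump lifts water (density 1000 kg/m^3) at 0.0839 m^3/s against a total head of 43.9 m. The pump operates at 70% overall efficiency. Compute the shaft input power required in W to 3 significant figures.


Approach: apply hydraulic power then efficiency conversion, P = rho*g*Q*H; P_in = P/eta.
Step 1 — hydraulic power (P = rho*g*Q*H):
  P = 1000 * 9.81 * 0.0839 * 43.9 = 36132 W
Step 2 — input power: P_in = P/eta = 36132 / 0.7 = 51600 W
Therefore the shaft input power required = 51600 W.


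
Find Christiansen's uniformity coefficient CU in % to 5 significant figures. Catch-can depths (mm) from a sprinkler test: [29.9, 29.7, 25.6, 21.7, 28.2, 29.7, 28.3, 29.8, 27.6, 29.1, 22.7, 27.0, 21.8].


Approach: apply Christiansen's uniformity coefficient, CU = (1 - mean_abs_deviation/mean)*100.
mean = 27.00769 mm
mean |d_i - mean| = 2.498225 mm
CU = (1 - 2.498225/27.00769)*100 = 90.750 %
Therefore Christiansen's uniformity coefficient CU = 90.750 %.


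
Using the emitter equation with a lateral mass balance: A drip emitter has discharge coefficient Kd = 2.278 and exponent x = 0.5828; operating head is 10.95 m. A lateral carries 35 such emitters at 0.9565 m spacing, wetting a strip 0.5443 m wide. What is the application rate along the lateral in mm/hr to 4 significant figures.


Approach: apply the emitter equation with a lateral mass balance, q = Kd*h^x; Q = n*q; rate = Q/(n*spacing*width).
Step 1 — single emitter flow (q = Kd*h^x):
  q = 2.278 * 10.95^0.5828 = 9.19019 L/hr
Step 2 — total lateral flow: Q = 35 * 9.19019 = 321.656 L/hr
Step 3 — wetted area: A = 35 * 0.9565 * 0.5443 = 18.2218 m^2
Step 4 — application rate: Q/A = 321.656/18.2218 = 17.65 mm/hr
Therefore the application rate along the lateral = 17.65 mm/hr.


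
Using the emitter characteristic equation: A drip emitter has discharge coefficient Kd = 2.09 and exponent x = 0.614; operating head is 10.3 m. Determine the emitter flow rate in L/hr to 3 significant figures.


Approach: apply the emitter characteristic equation, q = Kd * h^x.
q = 2.09 * 10.3^0.614 = 8.75 L/hr
Therefore the emitter flow rate = 8.75 L/hr.


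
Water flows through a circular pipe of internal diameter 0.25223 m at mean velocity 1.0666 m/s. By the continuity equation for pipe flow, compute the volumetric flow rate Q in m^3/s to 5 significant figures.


Approach: apply the continuity equation for pipe flow, Q = A * v with A = pi*(D/2)^2.
A = pi*(0.25223/2)^2 = 0.04996701 m^2
Q = 0.04996701 * 1.0666 = 0.053295 m^3/s
Therefore the volumetric flow rate Q = 0.053295 m^3/s.


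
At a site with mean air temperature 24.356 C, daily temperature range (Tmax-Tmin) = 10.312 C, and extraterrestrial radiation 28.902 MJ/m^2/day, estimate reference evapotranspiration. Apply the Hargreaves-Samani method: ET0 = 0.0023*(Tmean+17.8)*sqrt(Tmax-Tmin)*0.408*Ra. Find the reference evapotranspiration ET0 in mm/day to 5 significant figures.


ET0 = 0.0023*(24.356+17.8)*sqrt(10.312)*0.408*28.902 = 3.6715 mm/day
Therefore the reference evapotranspiration ET0 = 3.6715 mm/day.


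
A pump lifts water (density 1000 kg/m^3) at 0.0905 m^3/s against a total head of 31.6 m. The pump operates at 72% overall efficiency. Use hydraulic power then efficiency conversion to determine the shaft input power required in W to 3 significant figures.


Approach: apply hydraulic power then efficiency conversion, P = rho*g*Q*H; P_in = P/eta.
Step 1 — hydraulic power (P = rho*g*Q*H):
  P = 1000 * 9.81 * 0.0905 * 31.6 = 28055 W
Step 2 — input power: P_in = P/eta = 28055 / 0.72 = 39000 W
Therefore the shaft input power required = 39000 W.


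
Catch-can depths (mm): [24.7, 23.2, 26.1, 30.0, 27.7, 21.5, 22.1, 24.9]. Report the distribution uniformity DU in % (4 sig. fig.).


Approach: apply the low-quarter distribution uniformity, DU = (mean of lowest quarter of readings / overall mean)*100.
sorted lowest 2 of 8: [21.5, 22.1] -> mean = 21.8000 mm
overall mean = 25.0250 mm
DU = (21.8000/25.0250)*100 = 87.11 %
Therefore the distribution uniformity DU = 87.11 %.
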